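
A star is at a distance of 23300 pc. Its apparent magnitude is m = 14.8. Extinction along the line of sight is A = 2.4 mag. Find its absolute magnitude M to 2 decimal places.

5 log₁₀(d/10 pc) = 5 log₁₀(23300) − 5 = 16.837
M = m − 5 log₁₀(d/10) − A = 14.8 − 16.837 − 2.4 = -4.437

M ≈ -4.44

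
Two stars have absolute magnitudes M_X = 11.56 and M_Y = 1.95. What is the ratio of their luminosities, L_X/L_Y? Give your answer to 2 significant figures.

L_X/L_Y ≈ 1.4×10^-4

ΔM = M_X − M_Y = 9.61
L_X/L_Y = 10^(−0.4 ΔM) = 10^-3.844 = 1.432×10^-4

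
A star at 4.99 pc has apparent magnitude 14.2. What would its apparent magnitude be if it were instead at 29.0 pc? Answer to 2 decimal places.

m ≈ 18.02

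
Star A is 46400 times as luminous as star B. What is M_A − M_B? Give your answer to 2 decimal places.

M_A − M_B ≈ -11.67

Pogson: ΔM = −2.5 log₁₀(ratio) = −2.5 log₁₀(46400) = −2.5 × 4.6665 = -11.666
Star A is brighter, so it has the smaller magnitude: the difference is negative.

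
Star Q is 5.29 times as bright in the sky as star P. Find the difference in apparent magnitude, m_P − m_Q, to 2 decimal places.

m_P − m_Q ≈ 1.81

Pogson: Δm = −2.5 log₁₀(ratio) = −2.5 log₁₀(5.29) = −2.5 × 0.7235 = -1.809
Star Q is brighter so has the smaller magnitude: m_P − m_Q is positive.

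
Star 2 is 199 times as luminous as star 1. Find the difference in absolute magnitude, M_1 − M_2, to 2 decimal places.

Pogson: ΔM = −2.5 log₁₀(ratio) = −2.5 log₁₀(199) = −2.5 × 2.2989 = -5.747
Star 2 is brighter so has the smaller magnitude: M_1 − M_2 is positive.

M_1 − M_2 ≈ 5.75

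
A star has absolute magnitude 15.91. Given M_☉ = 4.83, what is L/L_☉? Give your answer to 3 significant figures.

L/L_☉ ≈ 3.70×10^-5

M − M_☉ = 15.91 − 4.83 = 11.080
L/L_☉ = 10^(−0.4 (M − M_☉)) = 10^-4.432 = 3.698×10^-5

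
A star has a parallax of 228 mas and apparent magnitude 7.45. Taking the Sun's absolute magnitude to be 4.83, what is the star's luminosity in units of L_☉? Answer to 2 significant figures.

L/L_☉ ≈ 0.017

d = 1/p = 1000/228 mas = 4.386 pc
M = m − 5 log₁₀ d + 5 = 7.45 − 5·0.6421 + 5 = 9.240
M − M_☉ = 9.240 − 4.83 = 4.410
L/L_☉ = 10^(−0.4 × 4.410) = 0.01722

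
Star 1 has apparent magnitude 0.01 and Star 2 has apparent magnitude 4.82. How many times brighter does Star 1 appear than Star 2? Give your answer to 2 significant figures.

Magnitude difference = -4.81
Flux ratio = 10^(−0.4 Δm) = 10^(−0.4 × -4.81) = 10^1.924 = 83.95

84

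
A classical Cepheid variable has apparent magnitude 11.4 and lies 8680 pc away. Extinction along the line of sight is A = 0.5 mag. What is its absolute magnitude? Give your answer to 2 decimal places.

M ≈ -3.79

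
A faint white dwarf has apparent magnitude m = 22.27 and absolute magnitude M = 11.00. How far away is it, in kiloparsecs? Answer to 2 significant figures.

d ≈ 1.8 kpc

μ = m − M = 11.270
m − M = 5 log₁₀ d − 5
log₁₀ d = (m − M)/5 + 1 = 3.2540
d = 10^3.2540 = 1795 pc
= 1.795 kpc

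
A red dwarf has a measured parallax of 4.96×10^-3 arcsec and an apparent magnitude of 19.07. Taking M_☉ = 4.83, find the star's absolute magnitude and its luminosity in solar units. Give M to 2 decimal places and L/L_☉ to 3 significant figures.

d = 1/p = 1/4.96×10^-3″ = 201.6 pc
M = m − 5 log₁₀ d + 5 = 19.07 − 5·2.3045 + 5 = 12.547
M − M_☉ = 12.547 − 4.83 = 7.717
L/L_☉ = 10^(−0.4 × 7.717) = 8.185×10^-4

M ≈ 12.55; L/L_☉ ≈ 8.19×10^-4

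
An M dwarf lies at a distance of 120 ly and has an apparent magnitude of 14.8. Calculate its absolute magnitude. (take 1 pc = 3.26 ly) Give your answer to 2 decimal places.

M ≈ 11.97

d = 120 ly / 3.26 = 36.81 pc
5 log₁₀(d/10 pc) = 5 log₁₀(36.81) − 5 = 2.830
M = m − 5 log₁₀(d/10) = 14.8 − 2.830 = 11.970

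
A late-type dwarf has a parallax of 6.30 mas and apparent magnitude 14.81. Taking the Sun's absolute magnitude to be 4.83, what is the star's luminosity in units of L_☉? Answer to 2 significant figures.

d = 1/p = 1000/6.30 mas = 158.7 pc
M = m − 5 log₁₀ d + 5 = 14.81 − 5·2.2007 + 5 = 8.807
M − M_☉ = 8.807 − 4.83 = 3.977
L/L_☉ = 10^(−0.4 × 3.977) = 0.02566

L/L_☉ ≈ 0.026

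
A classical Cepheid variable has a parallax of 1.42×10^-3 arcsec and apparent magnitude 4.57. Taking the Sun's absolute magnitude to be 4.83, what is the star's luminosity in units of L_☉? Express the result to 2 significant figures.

d = 1/p = 1/1.42×10^-3″ = 704.2 pc
M = m − 5 log₁₀ d + 5 = 4.57 − 5·2.8477 + 5 = -4.669
M − M_☉ = -4.669 − 4.83 = -9.499
L/L_☉ = 10^(−0.4 × -9.499) = 6301

L/L_☉ ≈ 6300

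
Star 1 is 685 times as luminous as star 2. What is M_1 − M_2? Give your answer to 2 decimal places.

M_1 − M_2 ≈ -7.09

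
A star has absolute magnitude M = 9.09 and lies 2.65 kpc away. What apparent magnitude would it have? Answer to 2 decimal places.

m ≈ 21.21

d = 2.65 kpc = 2650 pc
m = M + 5 log₁₀ d − 5 = 9.09 + 5·3.4232 − 5 = 21.206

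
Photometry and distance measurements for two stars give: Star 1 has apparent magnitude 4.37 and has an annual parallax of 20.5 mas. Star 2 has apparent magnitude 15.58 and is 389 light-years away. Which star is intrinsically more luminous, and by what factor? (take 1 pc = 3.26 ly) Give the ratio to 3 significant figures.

Star 1 is more luminous, by a factor of 5090.

Star 1: p = 20.5 mas = 0.0205″ → d = 1/p = 48.78 pc
Star 1: M = m − 5 log₁₀ d + 5 = 4.37 − 5·1.6882 + 5 = 0.929
Star 2: d = 389 ly / 3.26 = 119.3 pc
Star 2: M = m − 5 log₁₀ d + 5 = 15.58 − 5·2.0767 + 5 = 10.196
ΔM = M_1 − M_2 = 0.929 − (10.196) = -9.268; smaller M is more luminous → Star 1.
L ratio = 10^(0.4 |ΔM|) = 10^3.707 = 5094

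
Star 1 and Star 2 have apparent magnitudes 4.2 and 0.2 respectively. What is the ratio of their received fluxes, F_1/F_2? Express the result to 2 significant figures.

Δm = 4.2 − (0.2) = 4.0
Flux ratio = 10^(−0.4 Δm) = 10^(−0.4 × 4.0) = 10^-1.600 = 0.02512

F_1/F_2 ≈ 0.025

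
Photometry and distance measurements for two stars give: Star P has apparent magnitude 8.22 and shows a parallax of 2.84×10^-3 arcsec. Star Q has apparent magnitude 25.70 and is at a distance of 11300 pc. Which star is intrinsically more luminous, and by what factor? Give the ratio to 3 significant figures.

Star P is more luminous, by a factor of 9530.

Star P: d = 1/p = 1/2.84×10^-3″ = 352.1 pc
Star P: M = m − 5 log₁₀ d + 5 = 8.22 − 5·2.5467 + 5 = 0.487
Star Q: M = m − 5 log₁₀ d + 5 = 25.70 − 5·4.0531 + 5 = 10.435
ΔM = M_P − M_Q = 0.487 − (10.435) = -9.948; smaller M is more luminous → Star P.
L ratio = 10^(0.4 |ΔM|) = 10^3.979 = 9532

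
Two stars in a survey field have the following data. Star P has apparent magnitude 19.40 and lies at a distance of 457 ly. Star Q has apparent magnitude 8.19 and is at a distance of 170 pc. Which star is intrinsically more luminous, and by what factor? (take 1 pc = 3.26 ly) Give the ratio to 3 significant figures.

Star P: d = 457 ly / 3.26 = 140.2 pc
Star P: M = m − 5 log₁₀ d + 5 = 19.40 − 5·2.1467 + 5 = 13.667
Star Q: M = m − 5 log₁₀ d + 5 = 8.19 − 5·2.2304 + 5 = 2.038
ΔM = M_P − M_Q = 13.667 − (2.038) = 11.629; smaller M is more luminous → Star Q.
L ratio = 10^(0.4 |ΔM|) = 10^4.652 = 44820

Star Q is more luminous, by a factor of 44800.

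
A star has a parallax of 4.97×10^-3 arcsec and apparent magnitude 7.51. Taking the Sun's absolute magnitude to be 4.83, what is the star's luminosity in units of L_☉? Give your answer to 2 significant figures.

L/L_☉ ≈ 34

d = 1/p = 1/4.97×10^-3″ = 201.2 pc
M = m − 5 log₁₀ d + 5 = 7.51 − 5·2.3036 + 5 = 0.992
M − M_☉ = 0.992 − 4.83 = -3.838
L/L_☉ = 10^(−0.4 × -3.838) = 34.30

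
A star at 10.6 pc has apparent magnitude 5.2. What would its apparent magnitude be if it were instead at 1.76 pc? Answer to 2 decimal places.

m ≈ 1.30

Flux ∝ 1/d², so Δm = 5 log₁₀(d₂/d₁) = 5 log₁₀(1.76/10.6) = -3.899
m₂ = m₁ + Δm = 5.2 + (-3.899) = 1.301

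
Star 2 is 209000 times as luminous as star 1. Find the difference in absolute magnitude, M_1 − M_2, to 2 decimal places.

M_1 − M_2 ≈ 13.30

Pogson: ΔM = −2.5 log₁₀(ratio) = −2.5 log₁₀(209000) = −2.5 × 5.3201 = -13.300
Star 2 is brighter so has the smaller magnitude: M_1 − M_2 is positive.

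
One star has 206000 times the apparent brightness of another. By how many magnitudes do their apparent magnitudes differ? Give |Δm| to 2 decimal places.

|Δm| ≈ 13.28

Pogson: Δm = −2.5 log₁₀(ratio) = −2.5 log₁₀(206000) = −2.5 × 5.3139 = -13.285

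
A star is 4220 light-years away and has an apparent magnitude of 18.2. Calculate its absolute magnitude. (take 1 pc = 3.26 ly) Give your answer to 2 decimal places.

M ≈ 7.64

d = 4220 ly / 3.26 = 1294 pc
5 log₁₀(d/10 pc) = 5 log₁₀(1294) − 5 = 10.560
M = m − 5 log₁₀(d/10) = 18.2 − 10.560 = 7.640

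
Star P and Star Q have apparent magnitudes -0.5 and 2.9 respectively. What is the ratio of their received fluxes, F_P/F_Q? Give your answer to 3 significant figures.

F_P/F_Q ≈ 22.9

Δm = -0.5 − (2.9) = -3.4
Flux ratio = 10^(−0.4 Δm) = 10^(−0.4 × -3.4) = 10^1.360 = 22.91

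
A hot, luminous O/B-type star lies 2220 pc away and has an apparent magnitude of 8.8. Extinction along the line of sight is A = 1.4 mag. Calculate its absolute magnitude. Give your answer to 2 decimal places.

5 log₁₀(d/10 pc) = 5 log₁₀(2220) − 5 = 11.732
M = m − 5 log₁₀(d/10) − A = 8.8 − 11.732 − 1.4 = -4.332

M ≈ -4.33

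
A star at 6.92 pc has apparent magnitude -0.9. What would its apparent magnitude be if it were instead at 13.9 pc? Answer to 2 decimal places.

m ≈ 0.61

Flux ∝ 1/d², so Δm = 5 log₁₀(d₂/d₁) = 5 log₁₀(13.9/6.92) = 1.515
m₂ = m₁ + Δm = -0.9 + (1.515) = 0.615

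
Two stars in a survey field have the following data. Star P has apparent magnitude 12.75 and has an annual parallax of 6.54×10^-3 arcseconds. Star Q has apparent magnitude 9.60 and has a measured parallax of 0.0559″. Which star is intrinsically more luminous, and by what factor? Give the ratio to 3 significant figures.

Star P: d = 1/p = 1/6.54×10^-3″ = 152.9 pc
Star P: M = m − 5 log₁₀ d + 5 = 12.75 − 5·2.1844 + 5 = 6.828
Star Q: d = 1/p = 1/0.0559″ = 17.89 pc
Star Q: M = m − 5 log₁₀ d + 5 = 9.60 − 5·1.2526 + 5 = 8.337
ΔM = M_P − M_Q = 6.828 − (8.337) = -1.509; smaller M is more luminous → Star P.
L ratio = 10^(0.4 |ΔM|) = 10^0.604 = 4.015

Star P is more luminous, by a factor of 4.01.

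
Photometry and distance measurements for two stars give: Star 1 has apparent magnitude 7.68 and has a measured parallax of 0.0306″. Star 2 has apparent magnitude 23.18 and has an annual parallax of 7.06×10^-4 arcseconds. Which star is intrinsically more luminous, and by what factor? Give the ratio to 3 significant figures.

Star 1 is more luminous, by a factor of 844.

Star 1: d = 1/p = 1/0.0306″ = 32.68 pc
Star 1: M = m − 5 log₁₀ d + 5 = 7.68 − 5·1.5143 + 5 = 5.109
Star 2: d = 1/p = 1/7.06×10^-4″ = 1416 pc
Star 2: M = m − 5 log₁₀ d + 5 = 23.18 − 5·3.1512 + 5 = 12.424
ΔM = M_1 − M_2 = 5.109 − (12.424) = -7.315; smaller M is more luminous → Star 1.
L ratio = 10^(0.4 |ΔM|) = 10^2.926 = 843.7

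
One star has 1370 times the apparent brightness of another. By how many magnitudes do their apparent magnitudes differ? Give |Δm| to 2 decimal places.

|Δm| ≈ 7.84

Pogson: Δm = −2.5 log₁₀(ratio) = −2.5 log₁₀(1370) = −2.5 × 3.1367 = -7.842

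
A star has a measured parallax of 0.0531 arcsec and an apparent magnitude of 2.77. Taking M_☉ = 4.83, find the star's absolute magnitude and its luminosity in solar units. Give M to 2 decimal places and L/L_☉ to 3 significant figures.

M ≈ 1.40; L/L_☉ ≈ 23.6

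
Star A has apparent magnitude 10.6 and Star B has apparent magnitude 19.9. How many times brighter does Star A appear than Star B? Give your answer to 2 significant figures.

Magnitude difference = -9.3
Flux ratio = 10^(−0.4 Δm) = 10^(−0.4 × -9.3) = 10^3.720 = 5248

5200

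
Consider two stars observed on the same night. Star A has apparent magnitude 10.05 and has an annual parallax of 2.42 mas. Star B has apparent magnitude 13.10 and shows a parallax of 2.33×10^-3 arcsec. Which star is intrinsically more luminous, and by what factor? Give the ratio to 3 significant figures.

Star A is more luminous, by a factor of 15.4.

Star A: p = 2.42 mas = 2.42×10^-3″ → d = 1/p = 413.2 pc
Star A: M = m − 5 log₁₀ d + 5 = 10.05 − 5·2.6162 + 5 = 1.969
Star B: d = 1/p = 1/2.33×10^-3″ = 429.2 pc
Star B: M = m − 5 log₁₀ d + 5 = 13.10 − 5·2.6326 + 5 = 4.937
ΔM = M_A − M_B = 1.969 − (4.937) = -2.968; smaller M is more luminous → Star A.
L ratio = 10^(0.4 |ΔM|) = 10^1.187 = 15.38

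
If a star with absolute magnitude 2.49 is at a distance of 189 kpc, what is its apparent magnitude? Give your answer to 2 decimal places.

m ≈ 23.87

d = 189 kpc = 189000 pc
m = M + 5 log₁₀ d − 5 = 2.49 + 5·5.2765 − 5 = 23.872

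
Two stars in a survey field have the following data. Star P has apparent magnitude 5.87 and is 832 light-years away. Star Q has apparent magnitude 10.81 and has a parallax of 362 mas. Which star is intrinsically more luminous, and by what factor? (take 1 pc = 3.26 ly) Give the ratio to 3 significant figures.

Star P is more luminous, by a factor of 808000.

Star P: d = 832 ly / 3.26 = 255.2 pc
Star P: M = m − 5 log₁₀ d + 5 = 5.87 − 5·2.4069 + 5 = -1.165
Star Q: p = 362 mas = 0.362″ → d = 1/p = 2.762 pc
Star Q: M = m − 5 log₁₀ d + 5 = 10.81 − 5·0.4413 + 5 = 13.604
ΔM = M_P − M_Q = -1.165 − (13.604) = -14.768; smaller M is more luminous → Star P.
L ratio = 10^(0.4 |ΔM|) = 10^5.907 = 807700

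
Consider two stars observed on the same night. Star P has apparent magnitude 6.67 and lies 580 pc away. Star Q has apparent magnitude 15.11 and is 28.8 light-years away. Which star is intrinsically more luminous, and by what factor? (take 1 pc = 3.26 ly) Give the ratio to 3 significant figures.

Star P is more luminous, by a factor of 1.02×10^7.

Star P: M = m − 5 log₁₀ d + 5 = 6.67 − 5·2.7634 + 5 = -2.147
Star Q: d = 28.8 ly / 3.26 = 8.834 pc
Star Q: M = m − 5 log₁₀ d + 5 = 15.11 − 5·0.9462 + 5 = 15.379
ΔM = M_P − M_Q = -2.147 − (15.379) = -17.526; smaller M is more luminous → Star P.
L ratio = 10^(0.4 |ΔM|) = 10^7.011 = 1.024×10^7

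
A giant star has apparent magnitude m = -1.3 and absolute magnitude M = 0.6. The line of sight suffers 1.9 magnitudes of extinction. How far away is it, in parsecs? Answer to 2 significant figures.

d ≈ 1.7 pc

m − M = 5 log₁₀(d/10 pc) + A  ⇒  -1.3 − (0.6) − 1.9 = 5 log₁₀(d/10)
-3.800 = 5 log₁₀(d/10)
log₁₀ d = (m − M − A)/5 + 1 = 0.2400
d = 10^0.2400 = 1.738 pc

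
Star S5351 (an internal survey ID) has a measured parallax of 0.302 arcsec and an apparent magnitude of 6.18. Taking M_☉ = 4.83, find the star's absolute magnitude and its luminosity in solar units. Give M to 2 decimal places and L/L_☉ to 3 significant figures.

M ≈ 8.58; L/L_☉ ≈ 0.0316

d = 1/p = 1/0.302″ = 3.311 pc
M = m − 5 log₁₀ d + 5 = 6.18 − 5·0.5200 + 5 = 8.580
M − M_☉ = 8.580 − 4.83 = 3.750
L/L_☉ = 10^(−0.4 × 3.750) = 0.03162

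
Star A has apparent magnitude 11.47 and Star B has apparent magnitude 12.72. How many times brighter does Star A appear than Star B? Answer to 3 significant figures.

3.16

Magnitude difference = -1.25
Flux ratio = 10^(−0.4 Δm) = 10^(−0.4 × -1.25) = 10^0.500 = 3.162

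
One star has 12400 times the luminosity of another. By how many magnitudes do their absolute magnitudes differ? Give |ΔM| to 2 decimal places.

Pogson: ΔM = −2.5 log₁₀(ratio) = −2.5 log₁₀(12400) = −2.5 × 4.0934 = -10.234

|ΔM| ≈ 10.23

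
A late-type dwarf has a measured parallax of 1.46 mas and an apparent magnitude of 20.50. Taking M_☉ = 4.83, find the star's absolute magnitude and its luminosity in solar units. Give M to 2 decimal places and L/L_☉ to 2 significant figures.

M ≈ 11.32; L/L_☉ ≈ 2.5×10^-3

d = 1/p = 1000/1.46 mas = 684.9 pc
M = m − 5 log₁₀ d + 5 = 20.50 − 5·2.8356 + 5 = 11.322
M − M_☉ = 11.322 − 4.83 = 6.492
L/L_☉ = 10^(−0.4 × 6.492) = 2.531×10^-3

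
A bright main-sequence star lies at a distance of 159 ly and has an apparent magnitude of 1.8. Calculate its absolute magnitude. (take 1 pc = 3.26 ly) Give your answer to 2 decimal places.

d = 159 ly / 3.26 = 48.77 pc
5 log₁₀(d/10 pc) = 5 log₁₀(48.77) − 5 = 3.441
M = m − 5 log₁₀(d/10) = 1.8 − 3.441 = -1.641

M ≈ -1.64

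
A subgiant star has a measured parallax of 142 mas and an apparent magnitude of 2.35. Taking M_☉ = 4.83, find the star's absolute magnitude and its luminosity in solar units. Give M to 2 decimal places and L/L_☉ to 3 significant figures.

d = 1/p = 1000/142 mas = 7.042 pc
M = m − 5 log₁₀ d + 5 = 2.35 − 5·0.8477 + 5 = 3.111
M − M_☉ = 3.111 − 4.83 = -1.719
L/L_☉ = 10^(−0.4 × -1.719) = 4.869

M ≈ 3.11; L/L_☉ ≈ 4.87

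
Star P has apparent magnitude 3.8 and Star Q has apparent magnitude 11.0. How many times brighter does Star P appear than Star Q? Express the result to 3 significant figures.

Magnitude difference = -7.2
Flux ratio = 10^(−0.4 Δm) = 10^(−0.4 × -7.2) = 10^2.880 = 758.6

759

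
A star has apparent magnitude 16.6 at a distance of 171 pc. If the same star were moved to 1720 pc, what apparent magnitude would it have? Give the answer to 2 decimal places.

Flux ∝ 1/d², so Δm = 5 log₁₀(d₂/d₁) = 5 log₁₀(1720/171) = 5.013
m₂ = m₁ + Δm = 16.6 + (5.013) = 21.613

m ≈ 21.61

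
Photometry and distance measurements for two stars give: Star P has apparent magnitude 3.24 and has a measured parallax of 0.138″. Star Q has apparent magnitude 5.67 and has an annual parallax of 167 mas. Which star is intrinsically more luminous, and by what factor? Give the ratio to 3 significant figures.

Star P is more luminous, by a factor of 13.7.

Star P: d = 1/p = 1/0.138″ = 7.246 pc
Star P: M = m − 5 log₁₀ d + 5 = 3.24 − 5·0.8601 + 5 = 3.939
Star Q: p = 167 mas = 0.167″ → d = 1/p = 5.988 pc
Star Q: M = m − 5 log₁₀ d + 5 = 5.67 − 5·0.7773 + 5 = 6.784
ΔM = M_P − M_Q = 3.939 − (6.784) = -2.844; smaller M is more luminous → Star P.
L ratio = 10^(0.4 |ΔM|) = 10^1.138 = 13.73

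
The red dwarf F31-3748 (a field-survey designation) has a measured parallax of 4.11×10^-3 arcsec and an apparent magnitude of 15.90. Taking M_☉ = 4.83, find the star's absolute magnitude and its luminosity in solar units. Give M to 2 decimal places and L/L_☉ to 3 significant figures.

M ≈ 8.97; L/L_☉ ≈ 0.0221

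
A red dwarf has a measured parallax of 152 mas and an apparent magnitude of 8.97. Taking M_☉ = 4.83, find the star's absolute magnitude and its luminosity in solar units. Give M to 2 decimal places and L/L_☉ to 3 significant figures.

M ≈ 9.88; L/L_☉ ≈ 9.56×10^-3

d = 1/p = 1000/152 mas = 6.579 pc
M = m − 5 log₁₀ d + 5 = 8.97 − 5·0.8182 + 5 = 9.879
M − M_☉ = 9.879 − 4.83 = 5.049
L/L_☉ = 10^(−0.4 × 5.049) = 9.557×10^-3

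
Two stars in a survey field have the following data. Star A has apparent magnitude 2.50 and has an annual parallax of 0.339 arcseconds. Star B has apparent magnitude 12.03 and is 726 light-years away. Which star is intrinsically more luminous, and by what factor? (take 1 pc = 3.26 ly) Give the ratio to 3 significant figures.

Star A is more luminous, by a factor of 1.14.

Star A: d = 1/p = 1/0.339″ = 2.950 pc
Star A: M = m − 5 log₁₀ d + 5 = 2.50 − 5·0.4698 + 5 = 5.151
Star B: d = 726 ly / 3.26 = 222.7 pc
Star B: M = m − 5 log₁₀ d + 5 = 12.03 − 5·2.3477 + 5 = 5.291
ΔM = M_A − M_B = 5.151 − (5.291) = -0.140; smaller M is more luminous → Star A.
L ratio = 10^(0.4 |ΔM|) = 10^0.056 = 1.138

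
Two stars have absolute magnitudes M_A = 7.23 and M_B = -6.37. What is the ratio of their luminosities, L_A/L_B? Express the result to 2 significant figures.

L_A/L_B ≈ 3.6×10^-6

ΔM = M_A − M_B = 13.60
L_A/L_B = 10^(−0.4 ΔM) = 10^-5.440 = 3.631×10^-6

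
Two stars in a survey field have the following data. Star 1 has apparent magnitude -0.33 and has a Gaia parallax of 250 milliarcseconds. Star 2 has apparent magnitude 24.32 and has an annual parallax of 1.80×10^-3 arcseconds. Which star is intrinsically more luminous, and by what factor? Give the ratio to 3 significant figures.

Star 1: p = 250 mas = 0.250″ → d = 1/p = 4.000 pc
Star 1: M = m − 5 log₁₀ d + 5 = -0.33 − 5·0.6021 + 5 = 1.660
Star 2: d = 1/p = 1/1.80×10^-3″ = 555.6 pc
Star 2: M = m − 5 log₁₀ d + 5 = 24.32 − 5·2.7447 + 5 = 15.596
ΔM = M_1 − M_2 = 1.660 − (15.596) = -13.937; smaller M is more luminous → Star 1.
L ratio = 10^(0.4 |ΔM|) = 10^5.575 = 375500

Star 1 is more luminous, by a factor of 376000.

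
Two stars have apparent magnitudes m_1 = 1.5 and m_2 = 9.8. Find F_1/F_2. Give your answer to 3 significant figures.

Magnitude difference = -8.3
Flux ratio = 10^(−0.4 Δm) = 10^(−0.4 × -8.3) = 10^3.320 = 2089

F_1/F_2 ≈ 2090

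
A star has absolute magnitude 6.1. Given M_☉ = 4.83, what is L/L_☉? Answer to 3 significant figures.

M − M_☉ = 6.1 − 4.83 = 1.270
L/L_☉ = 10^(−0.4 (M − M_☉)) = 10^-0.508 = 0.3105

L/L_☉ ≈ 0.310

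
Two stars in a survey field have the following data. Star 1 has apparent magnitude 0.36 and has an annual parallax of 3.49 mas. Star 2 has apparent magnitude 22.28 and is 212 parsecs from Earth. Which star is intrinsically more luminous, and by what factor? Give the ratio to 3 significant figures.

Star 1 is more luminous, by a factor of 1.07×10^9.

Star 1: p = 3.49 mas = 3.49×10^-3″ → d = 1/p = 286.5 pc
Star 1: M = m − 5 log₁₀ d + 5 = 0.36 − 5·2.4572 + 5 = -6.926
Star 2: M = m − 5 log₁₀ d + 5 = 22.28 − 5·2.3263 + 5 = 15.648
ΔM = M_1 − M_2 = -6.926 − (15.648) = -22.574; smaller M is more luminous → Star 1.
L ratio = 10^(0.4 |ΔM|) = 10^9.030 = 1.071×10^9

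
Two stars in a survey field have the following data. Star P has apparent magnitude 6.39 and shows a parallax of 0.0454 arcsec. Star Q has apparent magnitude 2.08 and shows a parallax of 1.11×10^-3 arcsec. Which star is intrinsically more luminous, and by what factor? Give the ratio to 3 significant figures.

Star Q is more luminous, by a factor of 88600.

Star P: d = 1/p = 1/0.0454″ = 22.03 pc
Star P: M = m − 5 log₁₀ d + 5 = 6.39 − 5·1.3429 + 5 = 4.675
Star Q: d = 1/p = 1/1.11×10^-3″ = 900.9 pc
Star Q: M = m − 5 log₁₀ d + 5 = 2.08 − 5·2.9547 + 5 = -7.693
ΔM = M_P − M_Q = 4.675 − (-7.693) = 12.369; smaller M is more luminous → Star Q.
L ratio = 10^(0.4 |ΔM|) = 10^4.947 = 88610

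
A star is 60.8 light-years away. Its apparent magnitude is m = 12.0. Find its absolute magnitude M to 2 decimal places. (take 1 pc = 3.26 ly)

M ≈ 10.65

d = 60.8 ly / 3.26 = 18.65 pc
5 log₁₀(d/10 pc) = 5 log₁₀(18.65) − 5 = 1.353
M = m − 5 log₁₀(d/10) = 12.0 − 1.353 = 10.647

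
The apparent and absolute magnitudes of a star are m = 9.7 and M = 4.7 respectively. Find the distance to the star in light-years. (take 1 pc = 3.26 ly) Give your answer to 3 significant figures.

Distance modulus: m − M = 9.7 − (4.7) = 5.000
m − M = 5 log₁₀ d − 5
log₁₀ d = (m − M)/5 + 1 = 2.0000
d = 10^2.0000 = 100.0 pc
= 326.0 ly

d ≈ 326 ly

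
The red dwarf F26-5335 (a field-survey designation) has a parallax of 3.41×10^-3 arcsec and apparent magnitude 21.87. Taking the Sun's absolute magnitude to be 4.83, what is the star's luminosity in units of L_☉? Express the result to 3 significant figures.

L/L_☉ ≈ 1.31×10^-4

d = 1/p = 1/3.41×10^-3″ = 293.3 pc
M = m − 5 log₁₀ d + 5 = 21.87 − 5·2.4672 + 5 = 14.534
M − M_☉ = 14.534 − 4.83 = 9.704
L/L_☉ = 10^(−0.4 × 9.704) = 1.314×10^-4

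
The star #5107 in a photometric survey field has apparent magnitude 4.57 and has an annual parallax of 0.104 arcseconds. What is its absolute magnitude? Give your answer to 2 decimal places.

M ≈ 4.66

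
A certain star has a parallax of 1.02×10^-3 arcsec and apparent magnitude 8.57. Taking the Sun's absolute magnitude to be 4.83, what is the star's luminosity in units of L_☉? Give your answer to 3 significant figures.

L/L_☉ ≈ 307

d = 1/p = 1/1.02×10^-3″ = 980.4 pc
M = m − 5 log₁₀ d + 5 = 8.57 − 5·2.9914 + 5 = -1.387
M − M_☉ = -1.387 − 4.83 = -6.217
L/L_☉ = 10^(−0.4 × -6.217) = 306.8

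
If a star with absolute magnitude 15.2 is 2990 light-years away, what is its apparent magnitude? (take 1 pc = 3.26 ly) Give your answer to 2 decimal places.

d = 2990 ly / 3.26 = 917.2 pc
m = M + 5 log₁₀ d − 5 = 15.2 + 5·2.9625 − 5 = 25.012

m ≈ 25.01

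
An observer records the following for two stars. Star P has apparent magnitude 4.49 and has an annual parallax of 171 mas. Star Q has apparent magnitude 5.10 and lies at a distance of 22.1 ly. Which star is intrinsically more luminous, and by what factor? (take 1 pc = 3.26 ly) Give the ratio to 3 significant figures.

Star P is more luminous, by a factor of 1.31.

Star P: p = 171 mas = 0.171″ → d = 1/p = 5.848 pc
Star P: M = m − 5 log₁₀ d + 5 = 4.49 − 5·0.7670 + 5 = 5.655
Star Q: d = 22.1 ly / 3.26 = 6.779 pc
Star Q: M = m − 5 log₁₀ d + 5 = 5.10 − 5·0.8312 + 5 = 5.944
ΔM = M_P − M_Q = 5.655 − (5.944) = -0.289; smaller M is more luminous → Star P.
L ratio = 10^(0.4 |ΔM|) = 10^0.116 = 1.305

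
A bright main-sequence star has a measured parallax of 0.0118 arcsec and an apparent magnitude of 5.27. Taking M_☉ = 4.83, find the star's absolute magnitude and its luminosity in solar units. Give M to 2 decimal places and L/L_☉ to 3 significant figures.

M ≈ 0.63; L/L_☉ ≈ 47.9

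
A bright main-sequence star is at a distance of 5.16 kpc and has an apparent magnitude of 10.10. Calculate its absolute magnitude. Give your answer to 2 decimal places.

d = 5.16 kpc = 5160 pc
5 log₁₀(d/10 pc) = 5 log₁₀(5160) − 5 = 13.563
M = m − 5 log₁₀(d/10) = 10.10 − 13.563 = -3.463

M ≈ -3.46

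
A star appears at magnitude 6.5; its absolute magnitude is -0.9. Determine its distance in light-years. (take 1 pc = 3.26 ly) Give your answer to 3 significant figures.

d ≈ 985 ly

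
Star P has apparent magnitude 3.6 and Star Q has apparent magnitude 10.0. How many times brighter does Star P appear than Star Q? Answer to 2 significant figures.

Δm = 3.6 − (10.0) = -6.4
Flux ratio = 10^(−0.4 Δm) = 10^(−0.4 × -6.4) = 10^2.560 = 363.1

360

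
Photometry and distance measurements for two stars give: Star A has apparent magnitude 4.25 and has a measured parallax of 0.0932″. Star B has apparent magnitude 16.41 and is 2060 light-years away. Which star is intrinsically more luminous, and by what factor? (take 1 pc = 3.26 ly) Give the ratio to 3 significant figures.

Star A is more luminous, by a factor of 21.1.

Star A: d = 1/p = 1/0.0932″ = 10.73 pc
Star A: M = m − 5 log₁₀ d + 5 = 4.25 − 5·1.0306 + 5 = 4.097
Star B: d = 2060 ly / 3.26 = 631.9 pc
Star B: M = m − 5 log₁₀ d + 5 = 16.41 − 5·2.8006 + 5 = 7.407
ΔM = M_A − M_B = 4.097 − (7.407) = -3.310; smaller M is more luminous → Star A.
L ratio = 10^(0.4 |ΔM|) = 10^1.324 = 21.08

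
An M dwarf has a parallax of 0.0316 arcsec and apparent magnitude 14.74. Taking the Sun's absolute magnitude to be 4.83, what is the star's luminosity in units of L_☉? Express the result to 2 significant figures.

d = 1/p = 1/0.0316″ = 31.65 pc
M = m − 5 log₁₀ d + 5 = 14.74 − 5·1.5003 + 5 = 12.238
M − M_☉ = 12.238 − 4.83 = 7.408
L/L_☉ = 10^(−0.4 × 7.408) = 1.088×10^-3

L/L_☉ ≈ 1.1×10^-3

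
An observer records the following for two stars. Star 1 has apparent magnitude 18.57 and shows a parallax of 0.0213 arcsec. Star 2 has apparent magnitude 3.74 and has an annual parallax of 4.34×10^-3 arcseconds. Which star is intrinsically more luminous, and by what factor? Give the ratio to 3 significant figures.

Star 2 is more luminous, by a factor of 2.06×10^7.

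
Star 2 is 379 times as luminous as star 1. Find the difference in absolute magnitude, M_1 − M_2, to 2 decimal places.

Pogson: ΔM = −2.5 log₁₀(ratio) = −2.5 log₁₀(379) = −2.5 × 2.5786 = -6.447
Star 2 is brighter so has the smaller magnitude: M_1 − M_2 is positive.

M_1 − M_2 ≈ 6.45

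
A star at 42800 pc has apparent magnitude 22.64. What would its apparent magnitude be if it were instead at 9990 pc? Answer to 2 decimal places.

m ≈ 19.48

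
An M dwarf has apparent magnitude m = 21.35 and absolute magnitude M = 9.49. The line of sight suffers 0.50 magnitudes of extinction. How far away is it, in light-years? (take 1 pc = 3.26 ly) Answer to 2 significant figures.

m − M = 5 log₁₀(d/10 pc) + A  ⇒  21.35 − (9.49) − 0.50 = 5 log₁₀(d/10)
11.360 = 5 log₁₀(d/10)
log₁₀ d = (m − M − A)/5 + 1 = 3.2720
d = 10^3.2720 = 1871 pc
= 6098 ly

d ≈ 6100 ly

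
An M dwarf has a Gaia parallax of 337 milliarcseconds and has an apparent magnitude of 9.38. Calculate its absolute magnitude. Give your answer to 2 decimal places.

p = 337 mas = 0.337″ → d = 1/p = 2.967 pc
5 log₁₀(d/10 pc) = 5 log₁₀(2.967) − 5 = -2.638
M = m − 5 log₁₀(d/10) = 9.38 + 2.638 = 12.018

M ≈ 12.02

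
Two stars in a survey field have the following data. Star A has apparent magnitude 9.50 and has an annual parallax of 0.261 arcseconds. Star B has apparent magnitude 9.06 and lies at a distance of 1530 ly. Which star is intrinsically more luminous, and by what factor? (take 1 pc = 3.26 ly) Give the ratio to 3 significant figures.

Star B is more luminous, by a factor of 22500.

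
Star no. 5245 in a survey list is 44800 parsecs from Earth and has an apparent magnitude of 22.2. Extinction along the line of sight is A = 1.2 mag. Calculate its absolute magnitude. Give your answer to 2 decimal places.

5 log₁₀(d/10 pc) = 5 log₁₀(44800) − 5 = 18.256
M = m − 5 log₁₀(d/10) − A = 22.2 − 18.256 − 1.2 = 2.744

M ≈ 2.74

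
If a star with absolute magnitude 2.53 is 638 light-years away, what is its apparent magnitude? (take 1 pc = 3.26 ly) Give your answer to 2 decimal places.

d = 638 ly / 3.26 = 195.7 pc
m = M + 5 log₁₀ d − 5 = 2.53 + 5·2.2916 − 5 = 8.988

m ≈ 8.99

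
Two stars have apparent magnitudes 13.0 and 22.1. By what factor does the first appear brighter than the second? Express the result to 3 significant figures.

Δm = 13.0 − (22.1) = -9.1
Flux ratio = 10^(−0.4 Δm) = 10^(−0.4 × -9.1) = 10^3.640 = 4365

4370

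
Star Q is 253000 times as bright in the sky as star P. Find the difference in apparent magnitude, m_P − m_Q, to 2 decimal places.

Pogson: Δm = −2.5 log₁₀(ratio) = −2.5 log₁₀(253000) = −2.5 × 5.4031 = -13.508
Star Q is brighter so has the smaller magnitude: m_P − m_Q is positive.

m_P − m_Q ≈ 13.51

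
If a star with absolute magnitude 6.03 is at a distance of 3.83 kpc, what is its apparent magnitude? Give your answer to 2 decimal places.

m ≈ 18.95

d = 3.83 kpc = 3830 pc
m = M + 5 log₁₀ d − 5 = 6.03 + 5·3.5832 − 5 = 18.946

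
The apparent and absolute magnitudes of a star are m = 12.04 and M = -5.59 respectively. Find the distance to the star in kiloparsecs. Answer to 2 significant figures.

d ≈ 34 kpc

μ = m − M = 17.630
m − M = 5 log₁₀ d − 5
log₁₀ d = (m − M)/5 + 1 = 4.5260
d = 10^4.5260 = 33570 pc
= 33.57 kpc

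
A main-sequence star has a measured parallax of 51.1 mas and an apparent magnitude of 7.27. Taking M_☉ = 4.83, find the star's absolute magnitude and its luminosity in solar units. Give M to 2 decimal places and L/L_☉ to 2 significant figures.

d = 1/p = 1000/51.1 mas = 19.57 pc
M = m − 5 log₁₀ d + 5 = 7.27 − 5·1.2916 + 5 = 5.812
M − M_☉ = 5.812 − 4.83 = 0.982
L/L_☉ = 10^(−0.4 × 0.982) = 0.4047

M ≈ 5.81; L/L_☉ ≈ 0.40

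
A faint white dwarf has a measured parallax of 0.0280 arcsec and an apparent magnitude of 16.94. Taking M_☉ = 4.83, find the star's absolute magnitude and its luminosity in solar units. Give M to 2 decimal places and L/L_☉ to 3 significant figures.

d = 1/p = 1/0.0280″ = 35.71 pc
M = m − 5 log₁₀ d + 5 = 16.94 − 5·1.5528 + 5 = 14.176
M − M_☉ = 14.176 − 4.83 = 9.346
L/L_☉ = 10^(−0.4 × 9.346) = 1.827×10^-4

M ≈ 14.18; L/L_☉ ≈ 1.83×10^-4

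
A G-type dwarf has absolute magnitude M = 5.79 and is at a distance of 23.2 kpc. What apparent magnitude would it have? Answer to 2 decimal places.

d = 23.2 kpc = 23200 pc
m = M + 5 log₁₀ d − 5 = 5.79 + 5·4.3655 − 5 = 22.617

m ≈ 22.62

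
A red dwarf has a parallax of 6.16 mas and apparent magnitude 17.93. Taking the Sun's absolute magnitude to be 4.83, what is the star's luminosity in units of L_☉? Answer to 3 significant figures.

L/L_☉ ≈ 1.52×10^-3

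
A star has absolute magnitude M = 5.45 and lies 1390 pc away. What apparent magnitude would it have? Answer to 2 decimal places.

m ≈ 16.17

m = M + 5 log₁₀ d − 5 = 5.45 + 5·3.1430 − 5 = 16.165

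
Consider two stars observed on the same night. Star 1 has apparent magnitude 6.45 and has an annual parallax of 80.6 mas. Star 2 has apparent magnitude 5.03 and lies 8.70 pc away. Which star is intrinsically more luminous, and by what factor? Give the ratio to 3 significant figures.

Star 2 is more luminous, by a factor of 1.82.

Star 1: p = 80.6 mas = 0.0806″ → d = 1/p = 12.41 pc
Star 1: M = m − 5 log₁₀ d + 5 = 6.45 − 5·1.0937 + 5 = 5.982
Star 2: M = m − 5 log₁₀ d + 5 = 5.03 − 5·0.9395 + 5 = 5.332
ΔM = M_1 − M_2 = 5.982 − (5.332) = 0.649; smaller M is more luminous → Star 2.
L ratio = 10^(0.4 |ΔM|) = 10^0.260 = 1.818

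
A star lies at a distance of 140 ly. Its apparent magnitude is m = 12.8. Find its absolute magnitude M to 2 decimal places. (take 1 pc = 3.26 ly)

M ≈ 9.64

d = 140 ly / 3.26 = 42.94 pc
5 log₁₀(d/10 pc) = 5 log₁₀(42.94) − 5 = 3.165
M = m − 5 log₁₀(d/10) = 12.8 − 3.165 = 9.635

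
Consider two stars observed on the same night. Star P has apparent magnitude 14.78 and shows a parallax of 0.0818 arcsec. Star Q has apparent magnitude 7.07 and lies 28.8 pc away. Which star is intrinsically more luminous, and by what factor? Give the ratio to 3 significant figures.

Star Q is more luminous, by a factor of 6730.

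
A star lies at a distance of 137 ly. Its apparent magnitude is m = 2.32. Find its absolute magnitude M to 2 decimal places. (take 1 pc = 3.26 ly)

M ≈ -0.80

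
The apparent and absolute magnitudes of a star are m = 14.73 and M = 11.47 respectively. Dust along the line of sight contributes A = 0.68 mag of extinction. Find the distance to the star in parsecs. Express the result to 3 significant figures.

d ≈ 32.8 pc

m − M = 5 log₁₀(d/10 pc) + A  ⇒  14.73 − (11.47) − 0.68 = 5 log₁₀(d/10)
2.580 = 5 log₁₀(d/10)
log₁₀ d = (m − M − A)/5 + 1 = 1.5160
d = 10^1.5160 = 32.81 pc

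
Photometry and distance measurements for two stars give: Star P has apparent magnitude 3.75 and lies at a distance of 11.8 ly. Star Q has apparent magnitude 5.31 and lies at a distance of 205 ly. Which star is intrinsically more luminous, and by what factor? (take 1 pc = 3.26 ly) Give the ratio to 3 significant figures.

Star Q is more luminous, by a factor of 71.7.

Star P: d = 11.8 ly / 3.26 = 3.620 pc
Star P: M = m − 5 log₁₀ d + 5 = 3.75 − 5·0.5587 + 5 = 5.957
Star Q: d = 205 ly / 3.26 = 62.88 pc
Star Q: M = m − 5 log₁₀ d + 5 = 5.31 − 5·1.7985 + 5 = 1.317
ΔM = M_P − M_Q = 5.957 − (1.317) = 4.639; smaller M is more luminous → Star Q.
L ratio = 10^(0.4 |ΔM|) = 10^1.856 = 71.74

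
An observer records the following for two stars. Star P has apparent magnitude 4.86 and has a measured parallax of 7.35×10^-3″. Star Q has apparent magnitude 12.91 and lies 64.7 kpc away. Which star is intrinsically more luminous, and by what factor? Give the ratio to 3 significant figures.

Star Q is more luminous, by a factor of 136.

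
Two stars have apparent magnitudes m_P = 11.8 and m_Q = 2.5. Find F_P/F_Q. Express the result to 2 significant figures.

Magnitude difference = 9.3
Flux ratio = 10^(−0.4 Δm) = 10^(−0.4 × 9.3) = 10^-3.720 = 1.905×10^-4

F_P/F_Q ≈ 1.9×10^-4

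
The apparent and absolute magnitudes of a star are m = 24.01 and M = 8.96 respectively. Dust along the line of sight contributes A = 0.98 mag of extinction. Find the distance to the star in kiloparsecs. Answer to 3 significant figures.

m − M = 5 log₁₀(d/10 pc) + A  ⇒  24.01 − (8.96) − 0.98 = 5 log₁₀(d/10)
14.070 = 5 log₁₀(d/10)
log₁₀ d = (m − M − A)/5 + 1 = 3.8140
d = 10^3.8140 = 6516 pc
= 6.516 kpc

d ≈ 6.52 kpc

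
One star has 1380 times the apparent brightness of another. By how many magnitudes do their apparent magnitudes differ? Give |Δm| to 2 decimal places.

|Δm| ≈ 7.85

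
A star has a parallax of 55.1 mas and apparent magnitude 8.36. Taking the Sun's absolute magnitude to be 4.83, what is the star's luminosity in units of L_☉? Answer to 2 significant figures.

L/L_☉ ≈ 0.13

d = 1/p = 1000/55.1 mas = 18.15 pc
M = m − 5 log₁₀ d + 5 = 8.36 − 5·1.2588 + 5 = 7.066
M − M_☉ = 7.066 − 4.83 = 2.236
L/L_☉ = 10^(−0.4 × 2.236) = 0.1276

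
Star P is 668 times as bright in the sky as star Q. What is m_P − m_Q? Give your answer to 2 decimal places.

m_P − m_Q ≈ -7.06

Pogson: Δm = −2.5 log₁₀(ratio) = −2.5 log₁₀(668) = −2.5 × 2.8248 = -7.062
Star P is brighter, so it has the smaller magnitude: the difference is negative.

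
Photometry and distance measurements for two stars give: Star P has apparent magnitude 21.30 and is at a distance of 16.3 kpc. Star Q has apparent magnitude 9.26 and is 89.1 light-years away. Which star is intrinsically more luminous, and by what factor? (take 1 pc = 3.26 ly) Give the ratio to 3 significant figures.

Star P: d = 16.3 kpc = 16300 pc
Star P: M = m − 5 log₁₀ d + 5 = 21.30 − 5·4.2122 + 5 = 5.239
Star Q: d = 89.1 ly / 3.26 = 27.33 pc
Star Q: M = m − 5 log₁₀ d + 5 = 9.26 − 5·1.4367 + 5 = 7.077
ΔM = M_P − M_Q = 5.239 − (7.077) = -1.838; smaller M is more luminous → Star P.
L ratio = 10^(0.4 |ΔM|) = 10^0.735 = 5.433

Star P is more luminous, by a factor of 5.43.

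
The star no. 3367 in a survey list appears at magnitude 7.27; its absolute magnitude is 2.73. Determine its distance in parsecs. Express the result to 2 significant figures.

μ = m − M = 4.540
m − M = 5 log₁₀ d − 5
log₁₀ d = (m − M)/5 + 1 = 1.9080
d = 10^1.9080 = 80.91 pc

d ≈ 81 pc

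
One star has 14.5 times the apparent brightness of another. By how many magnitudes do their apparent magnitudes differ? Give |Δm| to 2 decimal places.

Pogson: Δm = −2.5 log₁₀(ratio) = −2.5 log₁₀(14.5) = −2.5 × 1.1614 = -2.903

|Δm| ≈ 2.90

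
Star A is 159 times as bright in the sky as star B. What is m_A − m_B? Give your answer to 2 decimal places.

m_A − m_B ≈ -5.50

Pogson: Δm = −2.5 log₁₀(ratio) = −2.5 log₁₀(159) = −2.5 × 2.2014 = -5.503
Star A is brighter, so it has the smaller magnitude: the difference is negative.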